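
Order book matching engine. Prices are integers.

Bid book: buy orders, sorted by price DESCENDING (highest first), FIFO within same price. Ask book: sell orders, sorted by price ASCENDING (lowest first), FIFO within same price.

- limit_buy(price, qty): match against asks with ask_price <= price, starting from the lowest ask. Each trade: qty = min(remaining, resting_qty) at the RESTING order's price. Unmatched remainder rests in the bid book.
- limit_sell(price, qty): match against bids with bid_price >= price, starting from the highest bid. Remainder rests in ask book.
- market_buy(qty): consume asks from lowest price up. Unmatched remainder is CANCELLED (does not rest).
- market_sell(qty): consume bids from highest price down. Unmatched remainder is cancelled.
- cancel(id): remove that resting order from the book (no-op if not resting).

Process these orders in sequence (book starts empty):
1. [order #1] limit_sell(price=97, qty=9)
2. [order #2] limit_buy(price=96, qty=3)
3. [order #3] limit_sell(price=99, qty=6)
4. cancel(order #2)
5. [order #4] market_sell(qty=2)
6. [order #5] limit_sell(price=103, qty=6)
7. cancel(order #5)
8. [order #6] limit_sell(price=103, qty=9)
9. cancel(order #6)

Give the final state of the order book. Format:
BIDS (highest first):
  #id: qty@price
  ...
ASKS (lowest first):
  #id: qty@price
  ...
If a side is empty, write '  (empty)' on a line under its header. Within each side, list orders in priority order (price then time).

After op 1 [order #1] limit_sell(price=97, qty=9): fills=none; bids=[-] asks=[#1:9@97]
After op 2 [order #2] limit_buy(price=96, qty=3): fills=none; bids=[#2:3@96] asks=[#1:9@97]
After op 3 [order #3] limit_sell(price=99, qty=6): fills=none; bids=[#2:3@96] asks=[#1:9@97 #3:6@99]
After op 4 cancel(order #2): fills=none; bids=[-] asks=[#1:9@97 #3:6@99]
After op 5 [order #4] market_sell(qty=2): fills=none; bids=[-] asks=[#1:9@97 #3:6@99]
After op 6 [order #5] limit_sell(price=103, qty=6): fills=none; bids=[-] asks=[#1:9@97 #3:6@99 #5:6@103]
After op 7 cancel(order #5): fills=none; bids=[-] asks=[#1:9@97 #3:6@99]
After op 8 [order #6] limit_sell(price=103, qty=9): fills=none; bids=[-] asks=[#1:9@97 #3:6@99 #6:9@103]
After op 9 cancel(order #6): fills=none; bids=[-] asks=[#1:9@97 #3:6@99]

Answer: BIDS (highest first):
  (empty)
ASKS (lowest first):
  #1: 9@97
  #3: 6@99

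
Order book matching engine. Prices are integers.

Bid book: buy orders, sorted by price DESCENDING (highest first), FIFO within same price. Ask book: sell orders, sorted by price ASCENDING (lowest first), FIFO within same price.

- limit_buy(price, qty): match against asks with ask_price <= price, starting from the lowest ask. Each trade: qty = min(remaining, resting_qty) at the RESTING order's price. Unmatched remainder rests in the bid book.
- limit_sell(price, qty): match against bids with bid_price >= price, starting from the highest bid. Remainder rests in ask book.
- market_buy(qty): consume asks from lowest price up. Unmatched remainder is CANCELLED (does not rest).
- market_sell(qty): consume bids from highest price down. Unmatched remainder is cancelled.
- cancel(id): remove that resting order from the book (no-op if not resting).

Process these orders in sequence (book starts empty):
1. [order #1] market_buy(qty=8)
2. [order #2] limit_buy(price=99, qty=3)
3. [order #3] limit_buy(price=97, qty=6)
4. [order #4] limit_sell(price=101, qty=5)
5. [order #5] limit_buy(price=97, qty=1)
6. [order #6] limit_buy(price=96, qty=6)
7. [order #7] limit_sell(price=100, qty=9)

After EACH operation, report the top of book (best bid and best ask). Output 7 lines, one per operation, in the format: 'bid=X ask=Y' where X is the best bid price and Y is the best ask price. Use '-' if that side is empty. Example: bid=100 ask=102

Answer: bid=- ask=-
bid=99 ask=-
bid=99 ask=-
bid=99 ask=101
bid=99 ask=101
bid=99 ask=101
bid=99 ask=100

Derivation:
After op 1 [order #1] market_buy(qty=8): fills=none; bids=[-] asks=[-]
After op 2 [order #2] limit_buy(price=99, qty=3): fills=none; bids=[#2:3@99] asks=[-]
After op 3 [order #3] limit_buy(price=97, qty=6): fills=none; bids=[#2:3@99 #3:6@97] asks=[-]
After op 4 [order #4] limit_sell(price=101, qty=5): fills=none; bids=[#2:3@99 #3:6@97] asks=[#4:5@101]
After op 5 [order #5] limit_buy(price=97, qty=1): fills=none; bids=[#2:3@99 #3:6@97 #5:1@97] asks=[#4:5@101]
After op 6 [order #6] limit_buy(price=96, qty=6): fills=none; bids=[#2:3@99 #3:6@97 #5:1@97 #6:6@96] asks=[#4:5@101]
After op 7 [order #7] limit_sell(price=100, qty=9): fills=none; bids=[#2:3@99 #3:6@97 #5:1@97 #6:6@96] asks=[#7:9@100 #4:5@101]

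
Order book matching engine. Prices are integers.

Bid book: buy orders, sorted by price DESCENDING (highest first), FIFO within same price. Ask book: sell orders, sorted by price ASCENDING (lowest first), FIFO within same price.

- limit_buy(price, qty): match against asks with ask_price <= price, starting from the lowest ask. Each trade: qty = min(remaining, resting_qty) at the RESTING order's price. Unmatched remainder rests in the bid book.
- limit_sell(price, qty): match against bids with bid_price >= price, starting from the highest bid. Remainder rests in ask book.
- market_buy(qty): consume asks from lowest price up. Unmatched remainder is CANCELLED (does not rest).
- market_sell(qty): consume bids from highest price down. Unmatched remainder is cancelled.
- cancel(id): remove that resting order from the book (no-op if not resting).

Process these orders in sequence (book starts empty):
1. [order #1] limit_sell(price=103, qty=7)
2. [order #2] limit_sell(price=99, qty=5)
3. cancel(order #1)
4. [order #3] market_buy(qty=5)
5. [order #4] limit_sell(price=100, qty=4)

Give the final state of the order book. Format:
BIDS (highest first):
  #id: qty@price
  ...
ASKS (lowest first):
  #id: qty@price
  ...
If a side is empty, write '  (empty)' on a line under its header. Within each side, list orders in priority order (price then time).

Answer: BIDS (highest first):
  (empty)
ASKS (lowest first):
  #4: 4@100

Derivation:
After op 1 [order #1] limit_sell(price=103, qty=7): fills=none; bids=[-] asks=[#1:7@103]
After op 2 [order #2] limit_sell(price=99, qty=5): fills=none; bids=[-] asks=[#2:5@99 #1:7@103]
After op 3 cancel(order #1): fills=none; bids=[-] asks=[#2:5@99]
After op 4 [order #3] market_buy(qty=5): fills=#3x#2:5@99; bids=[-] asks=[-]
After op 5 [order #4] limit_sell(price=100, qty=4): fills=none; bids=[-] asks=[#4:4@100]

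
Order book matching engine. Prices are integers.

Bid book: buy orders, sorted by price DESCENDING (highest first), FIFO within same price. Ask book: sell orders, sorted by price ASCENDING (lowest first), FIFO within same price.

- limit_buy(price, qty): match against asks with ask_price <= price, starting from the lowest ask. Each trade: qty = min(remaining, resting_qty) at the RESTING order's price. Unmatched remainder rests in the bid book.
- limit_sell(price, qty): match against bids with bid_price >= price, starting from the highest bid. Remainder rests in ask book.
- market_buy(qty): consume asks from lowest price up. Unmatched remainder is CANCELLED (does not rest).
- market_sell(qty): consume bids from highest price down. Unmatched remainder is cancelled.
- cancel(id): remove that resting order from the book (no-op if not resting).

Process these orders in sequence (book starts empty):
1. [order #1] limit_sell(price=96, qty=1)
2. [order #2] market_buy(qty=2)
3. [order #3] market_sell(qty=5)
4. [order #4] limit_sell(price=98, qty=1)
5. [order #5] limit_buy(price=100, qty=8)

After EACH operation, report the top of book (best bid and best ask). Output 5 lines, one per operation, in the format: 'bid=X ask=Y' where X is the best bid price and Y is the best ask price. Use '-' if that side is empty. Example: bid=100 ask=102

Answer: bid=- ask=96
bid=- ask=-
bid=- ask=-
bid=- ask=98
bid=100 ask=-

Derivation:
After op 1 [order #1] limit_sell(price=96, qty=1): fills=none; bids=[-] asks=[#1:1@96]
After op 2 [order #2] market_buy(qty=2): fills=#2x#1:1@96; bids=[-] asks=[-]
After op 3 [order #3] market_sell(qty=5): fills=none; bids=[-] asks=[-]
After op 4 [order #4] limit_sell(price=98, qty=1): fills=none; bids=[-] asks=[#4:1@98]
After op 5 [order #5] limit_buy(price=100, qty=8): fills=#5x#4:1@98; bids=[#5:7@100] asks=[-]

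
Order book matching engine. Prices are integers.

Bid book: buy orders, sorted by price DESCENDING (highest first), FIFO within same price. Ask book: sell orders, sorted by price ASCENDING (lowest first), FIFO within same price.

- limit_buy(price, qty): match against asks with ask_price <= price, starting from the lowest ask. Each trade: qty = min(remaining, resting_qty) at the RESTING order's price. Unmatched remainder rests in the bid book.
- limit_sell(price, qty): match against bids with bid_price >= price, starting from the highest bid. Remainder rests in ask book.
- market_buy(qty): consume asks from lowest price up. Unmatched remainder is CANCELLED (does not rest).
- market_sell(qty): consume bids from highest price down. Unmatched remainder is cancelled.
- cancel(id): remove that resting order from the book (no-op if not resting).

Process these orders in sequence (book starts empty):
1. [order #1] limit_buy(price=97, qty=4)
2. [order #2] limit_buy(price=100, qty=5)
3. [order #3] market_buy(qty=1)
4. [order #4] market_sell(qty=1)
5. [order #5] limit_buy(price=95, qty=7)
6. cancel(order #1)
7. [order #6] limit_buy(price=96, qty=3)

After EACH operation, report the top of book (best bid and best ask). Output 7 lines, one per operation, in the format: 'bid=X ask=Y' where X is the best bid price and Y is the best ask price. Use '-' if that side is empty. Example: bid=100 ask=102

Answer: bid=97 ask=-
bid=100 ask=-
bid=100 ask=-
bid=100 ask=-
bid=100 ask=-
bid=100 ask=-
bid=100 ask=-

Derivation:
After op 1 [order #1] limit_buy(price=97, qty=4): fills=none; bids=[#1:4@97] asks=[-]
After op 2 [order #2] limit_buy(price=100, qty=5): fills=none; bids=[#2:5@100 #1:4@97] asks=[-]
After op 3 [order #3] market_buy(qty=1): fills=none; bids=[#2:5@100 #1:4@97] asks=[-]
After op 4 [order #4] market_sell(qty=1): fills=#2x#4:1@100; bids=[#2:4@100 #1:4@97] asks=[-]
After op 5 [order #5] limit_buy(price=95, qty=7): fills=none; bids=[#2:4@100 #1:4@97 #5:7@95] asks=[-]
After op 6 cancel(order #1): fills=none; bids=[#2:4@100 #5:7@95] asks=[-]
After op 7 [order #6] limit_buy(price=96, qty=3): fills=none; bids=[#2:4@100 #6:3@96 #5:7@95] asks=[-]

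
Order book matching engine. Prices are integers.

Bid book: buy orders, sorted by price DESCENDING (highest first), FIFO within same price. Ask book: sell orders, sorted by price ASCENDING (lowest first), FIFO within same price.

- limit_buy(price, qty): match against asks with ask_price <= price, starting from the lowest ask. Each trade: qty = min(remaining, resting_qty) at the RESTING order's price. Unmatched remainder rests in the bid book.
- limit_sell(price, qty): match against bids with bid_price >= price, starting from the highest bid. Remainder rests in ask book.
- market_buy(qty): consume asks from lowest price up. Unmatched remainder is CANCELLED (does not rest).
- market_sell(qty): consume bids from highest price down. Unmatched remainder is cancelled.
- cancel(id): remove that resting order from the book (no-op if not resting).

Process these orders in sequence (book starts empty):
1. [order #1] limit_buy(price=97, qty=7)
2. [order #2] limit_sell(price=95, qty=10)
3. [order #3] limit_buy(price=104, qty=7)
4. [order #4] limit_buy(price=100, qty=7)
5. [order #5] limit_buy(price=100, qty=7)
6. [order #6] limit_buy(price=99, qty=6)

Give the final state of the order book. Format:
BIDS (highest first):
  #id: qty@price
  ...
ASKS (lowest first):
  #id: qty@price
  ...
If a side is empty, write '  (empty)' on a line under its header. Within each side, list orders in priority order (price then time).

After op 1 [order #1] limit_buy(price=97, qty=7): fills=none; bids=[#1:7@97] asks=[-]
After op 2 [order #2] limit_sell(price=95, qty=10): fills=#1x#2:7@97; bids=[-] asks=[#2:3@95]
After op 3 [order #3] limit_buy(price=104, qty=7): fills=#3x#2:3@95; bids=[#3:4@104] asks=[-]
After op 4 [order #4] limit_buy(price=100, qty=7): fills=none; bids=[#3:4@104 #4:7@100] asks=[-]
After op 5 [order #5] limit_buy(price=100, qty=7): fills=none; bids=[#3:4@104 #4:7@100 #5:7@100] asks=[-]
After op 6 [order #6] limit_buy(price=99, qty=6): fills=none; bids=[#3:4@104 #4:7@100 #5:7@100 #6:6@99] asks=[-]

Answer: BIDS (highest first):
  #3: 4@104
  #4: 7@100
  #5: 7@100
  #6: 6@99
ASKS (lowest first):
  (empty)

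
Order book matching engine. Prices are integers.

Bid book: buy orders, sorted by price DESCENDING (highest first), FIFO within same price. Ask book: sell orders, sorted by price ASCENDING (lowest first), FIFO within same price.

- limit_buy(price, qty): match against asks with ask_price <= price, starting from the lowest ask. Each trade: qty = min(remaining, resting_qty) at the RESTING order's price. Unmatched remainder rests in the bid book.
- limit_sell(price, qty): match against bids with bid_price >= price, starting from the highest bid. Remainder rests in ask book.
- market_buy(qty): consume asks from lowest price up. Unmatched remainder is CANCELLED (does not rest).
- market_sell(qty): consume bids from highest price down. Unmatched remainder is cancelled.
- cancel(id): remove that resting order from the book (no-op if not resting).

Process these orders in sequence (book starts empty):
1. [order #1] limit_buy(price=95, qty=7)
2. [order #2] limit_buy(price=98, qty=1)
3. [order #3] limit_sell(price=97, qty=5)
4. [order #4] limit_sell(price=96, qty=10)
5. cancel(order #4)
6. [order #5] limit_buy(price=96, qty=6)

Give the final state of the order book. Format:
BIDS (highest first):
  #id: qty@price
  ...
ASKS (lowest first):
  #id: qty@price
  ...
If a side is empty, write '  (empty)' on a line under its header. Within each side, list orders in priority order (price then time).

After op 1 [order #1] limit_buy(price=95, qty=7): fills=none; bids=[#1:7@95] asks=[-]
After op 2 [order #2] limit_buy(price=98, qty=1): fills=none; bids=[#2:1@98 #1:7@95] asks=[-]
After op 3 [order #3] limit_sell(price=97, qty=5): fills=#2x#3:1@98; bids=[#1:7@95] asks=[#3:4@97]
After op 4 [order #4] limit_sell(price=96, qty=10): fills=none; bids=[#1:7@95] asks=[#4:10@96 #3:4@97]
After op 5 cancel(order #4): fills=none; bids=[#1:7@95] asks=[#3:4@97]
After op 6 [order #5] limit_buy(price=96, qty=6): fills=none; bids=[#5:6@96 #1:7@95] asks=[#3:4@97]

Answer: BIDS (highest first):
  #5: 6@96
  #1: 7@95
ASKS (lowest first):
  #3: 4@97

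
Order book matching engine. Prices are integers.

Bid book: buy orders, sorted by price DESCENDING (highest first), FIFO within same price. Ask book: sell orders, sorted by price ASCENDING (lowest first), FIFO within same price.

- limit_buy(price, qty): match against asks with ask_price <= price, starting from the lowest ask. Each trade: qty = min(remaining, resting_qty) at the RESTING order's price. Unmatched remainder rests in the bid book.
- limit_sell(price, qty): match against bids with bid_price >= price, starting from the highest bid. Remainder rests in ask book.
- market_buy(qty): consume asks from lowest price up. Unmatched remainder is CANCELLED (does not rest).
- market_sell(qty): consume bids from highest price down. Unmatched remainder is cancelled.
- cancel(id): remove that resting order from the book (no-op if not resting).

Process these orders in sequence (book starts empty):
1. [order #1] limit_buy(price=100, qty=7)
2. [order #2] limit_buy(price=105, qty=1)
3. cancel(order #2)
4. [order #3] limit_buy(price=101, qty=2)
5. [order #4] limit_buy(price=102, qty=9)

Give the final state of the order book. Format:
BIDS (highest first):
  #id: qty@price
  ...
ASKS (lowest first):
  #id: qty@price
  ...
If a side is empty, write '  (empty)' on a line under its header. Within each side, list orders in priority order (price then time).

After op 1 [order #1] limit_buy(price=100, qty=7): fills=none; bids=[#1:7@100] asks=[-]
After op 2 [order #2] limit_buy(price=105, qty=1): fills=none; bids=[#2:1@105 #1:7@100] asks=[-]
After op 3 cancel(order #2): fills=none; bids=[#1:7@100] asks=[-]
After op 4 [order #3] limit_buy(price=101, qty=2): fills=none; bids=[#3:2@101 #1:7@100] asks=[-]
After op 5 [order #4] limit_buy(price=102, qty=9): fills=none; bids=[#4:9@102 #3:2@101 #1:7@100] asks=[-]

Answer: BIDS (highest first):
  #4: 9@102
  #3: 2@101
  #1: 7@100
ASKS (lowest first):
  (empty)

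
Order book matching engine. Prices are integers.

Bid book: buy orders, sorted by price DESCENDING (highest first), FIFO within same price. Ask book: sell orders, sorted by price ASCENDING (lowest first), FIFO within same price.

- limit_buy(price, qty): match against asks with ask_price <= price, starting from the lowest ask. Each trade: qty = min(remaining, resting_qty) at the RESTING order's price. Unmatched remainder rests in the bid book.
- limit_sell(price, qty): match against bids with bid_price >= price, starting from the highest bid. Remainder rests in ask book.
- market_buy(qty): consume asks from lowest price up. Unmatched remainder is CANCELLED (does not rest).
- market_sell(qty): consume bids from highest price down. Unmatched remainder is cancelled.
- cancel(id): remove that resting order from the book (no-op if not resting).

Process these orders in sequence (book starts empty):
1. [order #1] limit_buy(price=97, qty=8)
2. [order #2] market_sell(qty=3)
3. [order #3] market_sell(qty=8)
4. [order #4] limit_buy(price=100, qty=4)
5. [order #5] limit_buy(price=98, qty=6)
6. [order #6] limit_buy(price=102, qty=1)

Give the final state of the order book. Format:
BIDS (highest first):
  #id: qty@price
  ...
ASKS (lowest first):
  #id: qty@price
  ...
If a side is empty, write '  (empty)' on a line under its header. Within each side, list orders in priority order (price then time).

After op 1 [order #1] limit_buy(price=97, qty=8): fills=none; bids=[#1:8@97] asks=[-]
After op 2 [order #2] market_sell(qty=3): fills=#1x#2:3@97; bids=[#1:5@97] asks=[-]
After op 3 [order #3] market_sell(qty=8): fills=#1x#3:5@97; bids=[-] asks=[-]
After op 4 [order #4] limit_buy(price=100, qty=4): fills=none; bids=[#4:4@100] asks=[-]
After op 5 [order #5] limit_buy(price=98, qty=6): fills=none; bids=[#4:4@100 #5:6@98] asks=[-]
After op 6 [order #6] limit_buy(price=102, qty=1): fills=none; bids=[#6:1@102 #4:4@100 #5:6@98] asks=[-]

Answer: BIDS (highest first):
  #6: 1@102
  #4: 4@100
  #5: 6@98
ASKS (lowest first):
  (empty)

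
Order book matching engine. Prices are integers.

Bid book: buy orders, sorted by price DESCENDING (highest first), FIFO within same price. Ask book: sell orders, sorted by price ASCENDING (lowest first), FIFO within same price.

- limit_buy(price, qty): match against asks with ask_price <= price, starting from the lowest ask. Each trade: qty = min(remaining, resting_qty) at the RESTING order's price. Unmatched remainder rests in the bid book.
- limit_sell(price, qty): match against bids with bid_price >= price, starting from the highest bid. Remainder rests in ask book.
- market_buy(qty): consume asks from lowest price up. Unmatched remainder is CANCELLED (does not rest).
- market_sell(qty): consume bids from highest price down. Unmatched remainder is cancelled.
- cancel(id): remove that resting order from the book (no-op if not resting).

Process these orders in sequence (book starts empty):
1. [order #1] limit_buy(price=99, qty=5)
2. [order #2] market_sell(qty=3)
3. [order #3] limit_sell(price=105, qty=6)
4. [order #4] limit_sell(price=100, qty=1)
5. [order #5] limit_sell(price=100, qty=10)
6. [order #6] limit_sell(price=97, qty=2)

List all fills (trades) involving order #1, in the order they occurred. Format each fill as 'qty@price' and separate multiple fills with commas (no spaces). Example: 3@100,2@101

After op 1 [order #1] limit_buy(price=99, qty=5): fills=none; bids=[#1:5@99] asks=[-]
After op 2 [order #2] market_sell(qty=3): fills=#1x#2:3@99; bids=[#1:2@99] asks=[-]
After op 3 [order #3] limit_sell(price=105, qty=6): fills=none; bids=[#1:2@99] asks=[#3:6@105]
After op 4 [order #4] limit_sell(price=100, qty=1): fills=none; bids=[#1:2@99] asks=[#4:1@100 #3:6@105]
After op 5 [order #5] limit_sell(price=100, qty=10): fills=none; bids=[#1:2@99] asks=[#4:1@100 #5:10@100 #3:6@105]
After op 6 [order #6] limit_sell(price=97, qty=2): fills=#1x#6:2@99; bids=[-] asks=[#4:1@100 #5:10@100 #3:6@105]

Answer: 3@99,2@99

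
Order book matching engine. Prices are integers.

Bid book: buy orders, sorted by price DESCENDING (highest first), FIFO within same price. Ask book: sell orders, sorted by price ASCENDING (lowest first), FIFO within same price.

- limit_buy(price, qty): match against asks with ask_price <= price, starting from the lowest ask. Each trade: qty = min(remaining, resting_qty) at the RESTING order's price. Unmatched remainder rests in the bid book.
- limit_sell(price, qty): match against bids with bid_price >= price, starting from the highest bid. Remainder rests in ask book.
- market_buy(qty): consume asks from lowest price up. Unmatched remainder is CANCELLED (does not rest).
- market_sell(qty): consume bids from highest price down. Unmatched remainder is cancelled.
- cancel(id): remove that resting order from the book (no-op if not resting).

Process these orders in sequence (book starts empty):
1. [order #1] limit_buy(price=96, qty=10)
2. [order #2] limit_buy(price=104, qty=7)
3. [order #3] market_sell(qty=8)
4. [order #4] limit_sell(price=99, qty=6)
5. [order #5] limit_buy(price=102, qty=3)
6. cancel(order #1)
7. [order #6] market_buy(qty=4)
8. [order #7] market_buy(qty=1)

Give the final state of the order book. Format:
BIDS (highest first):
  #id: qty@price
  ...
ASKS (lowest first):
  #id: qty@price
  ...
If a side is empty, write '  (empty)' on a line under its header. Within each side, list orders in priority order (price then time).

After op 1 [order #1] limit_buy(price=96, qty=10): fills=none; bids=[#1:10@96] asks=[-]
After op 2 [order #2] limit_buy(price=104, qty=7): fills=none; bids=[#2:7@104 #1:10@96] asks=[-]
After op 3 [order #3] market_sell(qty=8): fills=#2x#3:7@104 #1x#3:1@96; bids=[#1:9@96] asks=[-]
After op 4 [order #4] limit_sell(price=99, qty=6): fills=none; bids=[#1:9@96] asks=[#4:6@99]
After op 5 [order #5] limit_buy(price=102, qty=3): fills=#5x#4:3@99; bids=[#1:9@96] asks=[#4:3@99]
After op 6 cancel(order #1): fills=none; bids=[-] asks=[#4:3@99]
After op 7 [order #6] market_buy(qty=4): fills=#6x#4:3@99; bids=[-] asks=[-]
After op 8 [order #7] market_buy(qty=1): fills=none; bids=[-] asks=[-]

Answer: BIDS (highest first):
  (empty)
ASKS (lowest first):
  (empty)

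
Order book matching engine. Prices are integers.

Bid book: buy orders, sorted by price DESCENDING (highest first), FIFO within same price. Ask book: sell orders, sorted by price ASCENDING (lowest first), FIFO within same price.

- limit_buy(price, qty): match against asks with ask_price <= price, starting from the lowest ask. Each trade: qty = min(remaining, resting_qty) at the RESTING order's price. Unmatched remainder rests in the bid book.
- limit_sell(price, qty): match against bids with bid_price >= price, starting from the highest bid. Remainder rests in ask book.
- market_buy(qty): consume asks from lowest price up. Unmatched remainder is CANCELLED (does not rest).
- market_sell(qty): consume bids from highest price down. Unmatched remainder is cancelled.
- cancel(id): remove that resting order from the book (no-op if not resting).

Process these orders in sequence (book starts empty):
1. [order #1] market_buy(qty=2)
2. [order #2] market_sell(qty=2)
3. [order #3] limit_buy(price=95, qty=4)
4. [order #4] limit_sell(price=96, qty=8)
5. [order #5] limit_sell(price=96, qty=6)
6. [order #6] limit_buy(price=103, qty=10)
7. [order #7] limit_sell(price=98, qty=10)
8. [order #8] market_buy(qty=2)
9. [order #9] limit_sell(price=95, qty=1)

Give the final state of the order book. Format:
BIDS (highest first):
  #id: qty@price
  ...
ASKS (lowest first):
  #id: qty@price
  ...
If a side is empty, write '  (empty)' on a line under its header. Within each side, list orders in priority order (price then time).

Answer: BIDS (highest first):
  #3: 3@95
ASKS (lowest first):
  #5: 2@96
  #7: 10@98

Derivation:
After op 1 [order #1] market_buy(qty=2): fills=none; bids=[-] asks=[-]
After op 2 [order #2] market_sell(qty=2): fills=none; bids=[-] asks=[-]
After op 3 [order #3] limit_buy(price=95, qty=4): fills=none; bids=[#3:4@95] asks=[-]
After op 4 [order #4] limit_sell(price=96, qty=8): fills=none; bids=[#3:4@95] asks=[#4:8@96]
After op 5 [order #5] limit_sell(price=96, qty=6): fills=none; bids=[#3:4@95] asks=[#4:8@96 #5:6@96]
After op 6 [order #6] limit_buy(price=103, qty=10): fills=#6x#4:8@96 #6x#5:2@96; bids=[#3:4@95] asks=[#5:4@96]
After op 7 [order #7] limit_sell(price=98, qty=10): fills=none; bids=[#3:4@95] asks=[#5:4@96 #7:10@98]
After op 8 [order #8] market_buy(qty=2): fills=#8x#5:2@96; bids=[#3:4@95] asks=[#5:2@96 #7:10@98]
After op 9 [order #9] limit_sell(price=95, qty=1): fills=#3x#9:1@95; bids=[#3:3@95] asks=[#5:2@96 #7:10@98]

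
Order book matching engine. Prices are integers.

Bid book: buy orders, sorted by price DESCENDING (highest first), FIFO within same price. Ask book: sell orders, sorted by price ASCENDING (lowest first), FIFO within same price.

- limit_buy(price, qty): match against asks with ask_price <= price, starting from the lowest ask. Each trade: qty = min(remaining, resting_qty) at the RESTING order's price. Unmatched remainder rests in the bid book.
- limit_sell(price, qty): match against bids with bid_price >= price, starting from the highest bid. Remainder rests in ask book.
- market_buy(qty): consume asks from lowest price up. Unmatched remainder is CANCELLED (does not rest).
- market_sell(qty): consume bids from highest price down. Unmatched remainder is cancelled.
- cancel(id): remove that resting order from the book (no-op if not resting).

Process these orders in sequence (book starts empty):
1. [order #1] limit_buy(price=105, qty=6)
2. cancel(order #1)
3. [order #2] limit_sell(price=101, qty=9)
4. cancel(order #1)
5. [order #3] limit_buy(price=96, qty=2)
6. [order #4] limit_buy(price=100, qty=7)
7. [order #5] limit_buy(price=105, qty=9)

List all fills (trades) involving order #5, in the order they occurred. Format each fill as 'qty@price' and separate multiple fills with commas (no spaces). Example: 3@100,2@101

After op 1 [order #1] limit_buy(price=105, qty=6): fills=none; bids=[#1:6@105] asks=[-]
After op 2 cancel(order #1): fills=none; bids=[-] asks=[-]
After op 3 [order #2] limit_sell(price=101, qty=9): fills=none; bids=[-] asks=[#2:9@101]
After op 4 cancel(order #1): fills=none; bids=[-] asks=[#2:9@101]
After op 5 [order #3] limit_buy(price=96, qty=2): fills=none; bids=[#3:2@96] asks=[#2:9@101]
After op 6 [order #4] limit_buy(price=100, qty=7): fills=none; bids=[#4:7@100 #3:2@96] asks=[#2:9@101]
After op 7 [order #5] limit_buy(price=105, qty=9): fills=#5x#2:9@101; bids=[#4:7@100 #3:2@96] asks=[-]

Answer: 9@101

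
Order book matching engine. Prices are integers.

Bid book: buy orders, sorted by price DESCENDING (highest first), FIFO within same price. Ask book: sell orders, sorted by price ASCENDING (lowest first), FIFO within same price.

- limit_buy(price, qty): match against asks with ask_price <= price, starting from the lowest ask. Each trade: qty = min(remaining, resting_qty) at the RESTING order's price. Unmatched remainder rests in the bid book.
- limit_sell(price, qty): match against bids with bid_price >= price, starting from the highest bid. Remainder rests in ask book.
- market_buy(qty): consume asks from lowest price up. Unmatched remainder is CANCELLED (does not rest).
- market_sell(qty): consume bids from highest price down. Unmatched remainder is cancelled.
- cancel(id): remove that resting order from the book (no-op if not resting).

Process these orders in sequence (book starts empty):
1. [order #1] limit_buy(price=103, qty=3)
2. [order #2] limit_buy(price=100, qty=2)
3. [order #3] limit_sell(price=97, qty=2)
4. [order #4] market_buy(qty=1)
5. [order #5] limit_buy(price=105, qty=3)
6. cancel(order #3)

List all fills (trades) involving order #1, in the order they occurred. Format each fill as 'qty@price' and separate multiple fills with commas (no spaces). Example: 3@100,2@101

After op 1 [order #1] limit_buy(price=103, qty=3): fills=none; bids=[#1:3@103] asks=[-]
After op 2 [order #2] limit_buy(price=100, qty=2): fills=none; bids=[#1:3@103 #2:2@100] asks=[-]
After op 3 [order #3] limit_sell(price=97, qty=2): fills=#1x#3:2@103; bids=[#1:1@103 #2:2@100] asks=[-]
After op 4 [order #4] market_buy(qty=1): fills=none; bids=[#1:1@103 #2:2@100] asks=[-]
After op 5 [order #5] limit_buy(price=105, qty=3): fills=none; bids=[#5:3@105 #1:1@103 #2:2@100] asks=[-]
After op 6 cancel(order #3): fills=none; bids=[#5:3@105 #1:1@103 #2:2@100] asks=[-]

Answer: 2@103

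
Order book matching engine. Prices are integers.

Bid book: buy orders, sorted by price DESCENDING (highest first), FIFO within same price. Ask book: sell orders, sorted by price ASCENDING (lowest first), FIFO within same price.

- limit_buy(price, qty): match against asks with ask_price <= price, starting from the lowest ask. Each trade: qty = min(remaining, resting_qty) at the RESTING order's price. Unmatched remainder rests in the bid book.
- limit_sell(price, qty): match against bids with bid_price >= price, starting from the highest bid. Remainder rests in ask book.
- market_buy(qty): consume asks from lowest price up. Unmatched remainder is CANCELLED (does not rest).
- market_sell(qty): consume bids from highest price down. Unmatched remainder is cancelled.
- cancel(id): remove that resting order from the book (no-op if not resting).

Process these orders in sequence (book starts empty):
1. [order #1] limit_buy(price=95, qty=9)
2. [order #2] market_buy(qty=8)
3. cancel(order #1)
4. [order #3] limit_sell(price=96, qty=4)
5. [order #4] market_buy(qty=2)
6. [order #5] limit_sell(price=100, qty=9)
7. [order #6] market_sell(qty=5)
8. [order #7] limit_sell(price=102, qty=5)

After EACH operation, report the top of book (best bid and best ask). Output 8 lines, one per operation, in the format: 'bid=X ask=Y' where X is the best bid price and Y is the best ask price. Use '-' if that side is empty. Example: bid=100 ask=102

After op 1 [order #1] limit_buy(price=95, qty=9): fills=none; bids=[#1:9@95] asks=[-]
After op 2 [order #2] market_buy(qty=8): fills=none; bids=[#1:9@95] asks=[-]
After op 3 cancel(order #1): fills=none; bids=[-] asks=[-]
After op 4 [order #3] limit_sell(price=96, qty=4): fills=none; bids=[-] asks=[#3:4@96]
After op 5 [order #4] market_buy(qty=2): fills=#4x#3:2@96; bids=[-] asks=[#3:2@96]
After op 6 [order #5] limit_sell(price=100, qty=9): fills=none; bids=[-] asks=[#3:2@96 #5:9@100]
After op 7 [order #6] market_sell(qty=5): fills=none; bids=[-] asks=[#3:2@96 #5:9@100]
After op 8 [order #7] limit_sell(price=102, qty=5): fills=none; bids=[-] asks=[#3:2@96 #5:9@100 #7:5@102]

Answer: bid=95 ask=-
bid=95 ask=-
bid=- ask=-
bid=- ask=96
bid=- ask=96
bid=- ask=96
bid=- ask=96
bid=- ask=96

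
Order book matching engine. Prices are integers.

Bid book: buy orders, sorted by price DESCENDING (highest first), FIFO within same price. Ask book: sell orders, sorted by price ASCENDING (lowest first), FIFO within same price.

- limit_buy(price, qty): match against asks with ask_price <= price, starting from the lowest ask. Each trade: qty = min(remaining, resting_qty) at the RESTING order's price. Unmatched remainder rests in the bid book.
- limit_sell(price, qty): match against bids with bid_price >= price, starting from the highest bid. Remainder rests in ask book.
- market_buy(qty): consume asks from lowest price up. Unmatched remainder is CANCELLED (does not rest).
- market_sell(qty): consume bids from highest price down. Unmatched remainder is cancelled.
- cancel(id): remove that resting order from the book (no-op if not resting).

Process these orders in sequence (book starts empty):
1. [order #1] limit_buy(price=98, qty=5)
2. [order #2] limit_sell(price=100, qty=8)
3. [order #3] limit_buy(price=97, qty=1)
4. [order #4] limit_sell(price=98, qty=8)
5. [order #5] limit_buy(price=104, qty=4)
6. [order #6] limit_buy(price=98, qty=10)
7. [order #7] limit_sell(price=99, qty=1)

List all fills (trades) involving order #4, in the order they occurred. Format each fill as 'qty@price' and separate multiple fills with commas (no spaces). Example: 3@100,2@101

Answer: 5@98,3@98

Derivation:
After op 1 [order #1] limit_buy(price=98, qty=5): fills=none; bids=[#1:5@98] asks=[-]
After op 2 [order #2] limit_sell(price=100, qty=8): fills=none; bids=[#1:5@98] asks=[#2:8@100]
After op 3 [order #3] limit_buy(price=97, qty=1): fills=none; bids=[#1:5@98 #3:1@97] asks=[#2:8@100]
After op 4 [order #4] limit_sell(price=98, qty=8): fills=#1x#4:5@98; bids=[#3:1@97] asks=[#4:3@98 #2:8@100]
After op 5 [order #5] limit_buy(price=104, qty=4): fills=#5x#4:3@98 #5x#2:1@100; bids=[#3:1@97] asks=[#2:7@100]
After op 6 [order #6] limit_buy(price=98, qty=10): fills=none; bids=[#6:10@98 #3:1@97] asks=[#2:7@100]
After op 7 [order #7] limit_sell(price=99, qty=1): fills=none; bids=[#6:10@98 #3:1@97] asks=[#7:1@99 #2:7@100]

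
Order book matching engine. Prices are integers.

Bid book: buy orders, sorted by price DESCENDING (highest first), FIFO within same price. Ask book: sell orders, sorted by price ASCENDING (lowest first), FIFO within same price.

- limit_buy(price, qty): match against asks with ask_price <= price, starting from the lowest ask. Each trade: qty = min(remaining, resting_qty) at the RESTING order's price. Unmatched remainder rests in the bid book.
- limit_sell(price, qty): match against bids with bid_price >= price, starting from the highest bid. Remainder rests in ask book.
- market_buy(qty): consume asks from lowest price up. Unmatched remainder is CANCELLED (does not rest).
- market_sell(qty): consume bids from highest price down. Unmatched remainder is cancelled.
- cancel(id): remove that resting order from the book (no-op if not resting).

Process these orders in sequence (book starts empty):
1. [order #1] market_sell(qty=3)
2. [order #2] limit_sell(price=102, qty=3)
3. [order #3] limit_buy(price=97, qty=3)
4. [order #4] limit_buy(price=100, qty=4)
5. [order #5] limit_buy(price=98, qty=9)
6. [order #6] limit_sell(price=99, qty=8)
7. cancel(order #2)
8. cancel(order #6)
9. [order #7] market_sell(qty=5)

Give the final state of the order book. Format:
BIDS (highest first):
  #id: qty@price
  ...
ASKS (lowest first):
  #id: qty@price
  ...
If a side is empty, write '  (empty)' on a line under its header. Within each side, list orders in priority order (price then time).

After op 1 [order #1] market_sell(qty=3): fills=none; bids=[-] asks=[-]
After op 2 [order #2] limit_sell(price=102, qty=3): fills=none; bids=[-] asks=[#2:3@102]
After op 3 [order #3] limit_buy(price=97, qty=3): fills=none; bids=[#3:3@97] asks=[#2:3@102]
After op 4 [order #4] limit_buy(price=100, qty=4): fills=none; bids=[#4:4@100 #3:3@97] asks=[#2:3@102]
After op 5 [order #5] limit_buy(price=98, qty=9): fills=none; bids=[#4:4@100 #5:9@98 #3:3@97] asks=[#2:3@102]
After op 6 [order #6] limit_sell(price=99, qty=8): fills=#4x#6:4@100; bids=[#5:9@98 #3:3@97] asks=[#6:4@99 #2:3@102]
After op 7 cancel(order #2): fills=none; bids=[#5:9@98 #3:3@97] asks=[#6:4@99]
After op 8 cancel(order #6): fills=none; bids=[#5:9@98 #3:3@97] asks=[-]
After op 9 [order #7] market_sell(qty=5): fills=#5x#7:5@98; bids=[#5:4@98 #3:3@97] asks=[-]

Answer: BIDS (highest first):
  #5: 4@98
  #3: 3@97
ASKS (lowest first):
  (empty)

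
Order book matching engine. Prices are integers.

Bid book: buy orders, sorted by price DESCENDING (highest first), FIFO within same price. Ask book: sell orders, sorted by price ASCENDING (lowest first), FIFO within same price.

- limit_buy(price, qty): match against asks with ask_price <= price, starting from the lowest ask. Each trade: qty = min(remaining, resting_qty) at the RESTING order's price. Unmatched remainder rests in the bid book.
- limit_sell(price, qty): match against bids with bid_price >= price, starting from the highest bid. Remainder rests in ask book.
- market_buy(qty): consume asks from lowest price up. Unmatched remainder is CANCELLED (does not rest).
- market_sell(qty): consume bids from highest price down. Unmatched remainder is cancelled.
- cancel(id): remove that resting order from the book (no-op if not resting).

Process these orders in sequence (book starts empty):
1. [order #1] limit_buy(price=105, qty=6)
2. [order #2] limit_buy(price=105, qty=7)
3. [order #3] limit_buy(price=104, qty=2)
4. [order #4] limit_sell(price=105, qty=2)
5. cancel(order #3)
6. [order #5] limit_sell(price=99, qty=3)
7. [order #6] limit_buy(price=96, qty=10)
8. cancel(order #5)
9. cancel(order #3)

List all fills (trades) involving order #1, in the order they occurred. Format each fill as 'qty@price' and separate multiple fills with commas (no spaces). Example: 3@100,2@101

After op 1 [order #1] limit_buy(price=105, qty=6): fills=none; bids=[#1:6@105] asks=[-]
After op 2 [order #2] limit_buy(price=105, qty=7): fills=none; bids=[#1:6@105 #2:7@105] asks=[-]
After op 3 [order #3] limit_buy(price=104, qty=2): fills=none; bids=[#1:6@105 #2:7@105 #3:2@104] asks=[-]
After op 4 [order #4] limit_sell(price=105, qty=2): fills=#1x#4:2@105; bids=[#1:4@105 #2:7@105 #3:2@104] asks=[-]
After op 5 cancel(order #3): fills=none; bids=[#1:4@105 #2:7@105] asks=[-]
After op 6 [order #5] limit_sell(price=99, qty=3): fills=#1x#5:3@105; bids=[#1:1@105 #2:7@105] asks=[-]
After op 7 [order #6] limit_buy(price=96, qty=10): fills=none; bids=[#1:1@105 #2:7@105 #6:10@96] asks=[-]
After op 8 cancel(order #5): fills=none; bids=[#1:1@105 #2:7@105 #6:10@96] asks=[-]
After op 9 cancel(order #3): fills=none; bids=[#1:1@105 #2:7@105 #6:10@96] asks=[-]

Answer: 2@105,3@105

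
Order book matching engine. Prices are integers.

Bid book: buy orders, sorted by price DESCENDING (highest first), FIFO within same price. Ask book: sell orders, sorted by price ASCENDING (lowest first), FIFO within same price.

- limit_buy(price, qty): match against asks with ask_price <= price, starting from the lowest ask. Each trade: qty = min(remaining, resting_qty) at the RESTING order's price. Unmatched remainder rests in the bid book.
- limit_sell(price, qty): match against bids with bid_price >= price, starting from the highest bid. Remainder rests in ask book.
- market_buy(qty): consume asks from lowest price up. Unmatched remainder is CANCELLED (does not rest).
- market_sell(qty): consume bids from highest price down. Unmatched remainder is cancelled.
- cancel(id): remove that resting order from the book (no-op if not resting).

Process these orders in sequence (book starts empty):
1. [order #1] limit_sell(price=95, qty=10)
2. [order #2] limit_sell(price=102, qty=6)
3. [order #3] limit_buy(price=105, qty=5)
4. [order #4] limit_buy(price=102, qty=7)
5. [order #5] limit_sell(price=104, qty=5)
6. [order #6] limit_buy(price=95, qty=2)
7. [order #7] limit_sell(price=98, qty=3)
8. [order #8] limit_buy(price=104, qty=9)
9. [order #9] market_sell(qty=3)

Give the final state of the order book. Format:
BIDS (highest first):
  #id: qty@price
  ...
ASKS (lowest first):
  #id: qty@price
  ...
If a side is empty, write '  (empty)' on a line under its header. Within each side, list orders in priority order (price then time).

Answer: BIDS (highest first):
  (empty)
ASKS (lowest first):
  #5: 3@104

Derivation:
After op 1 [order #1] limit_sell(price=95, qty=10): fills=none; bids=[-] asks=[#1:10@95]
After op 2 [order #2] limit_sell(price=102, qty=6): fills=none; bids=[-] asks=[#1:10@95 #2:6@102]
After op 3 [order #3] limit_buy(price=105, qty=5): fills=#3x#1:5@95; bids=[-] asks=[#1:5@95 #2:6@102]
After op 4 [order #4] limit_buy(price=102, qty=7): fills=#4x#1:5@95 #4x#2:2@102; bids=[-] asks=[#2:4@102]
After op 5 [order #5] limit_sell(price=104, qty=5): fills=none; bids=[-] asks=[#2:4@102 #5:5@104]
After op 6 [order #6] limit_buy(price=95, qty=2): fills=none; bids=[#6:2@95] asks=[#2:4@102 #5:5@104]
After op 7 [order #7] limit_sell(price=98, qty=3): fills=none; bids=[#6:2@95] asks=[#7:3@98 #2:4@102 #5:5@104]
After op 8 [order #8] limit_buy(price=104, qty=9): fills=#8x#7:3@98 #8x#2:4@102 #8x#5:2@104; bids=[#6:2@95] asks=[#5:3@104]
After op 9 [order #9] market_sell(qty=3): fills=#6x#9:2@95; bids=[-] asks=[#5:3@104]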